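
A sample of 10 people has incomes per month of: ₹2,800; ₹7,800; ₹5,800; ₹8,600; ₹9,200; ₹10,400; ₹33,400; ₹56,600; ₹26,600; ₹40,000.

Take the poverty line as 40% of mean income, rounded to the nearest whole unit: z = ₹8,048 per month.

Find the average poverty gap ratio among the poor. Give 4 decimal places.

0.3207

Below z: ₹2,800, ₹5,800, ₹7,800 (q = 3 of N = 10).
Relative gaps: 0.6521, 0.2793, 0.0308; sum = 0.962227.
I averages over the q = 3 poor units only: 0.962227 / 3 = 0.3207.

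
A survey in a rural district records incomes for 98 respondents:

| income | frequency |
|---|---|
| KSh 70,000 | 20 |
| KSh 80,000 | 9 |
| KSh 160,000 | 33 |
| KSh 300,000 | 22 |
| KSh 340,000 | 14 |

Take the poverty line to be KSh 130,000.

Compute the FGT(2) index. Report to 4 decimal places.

Incomes under z: 20×KSh 70,000, 9×KSh 80,000 (q = 29 of N = 98).
Gap ratios (z−y)/z: (130000−70000)/130000 = 0.4615 (×20); (130000−80000)/130000 = 0.3846 (×9).
Squared: 0.2130 (×20); 0.1479 (×9).
Sum = 5.591716; P₂ = 5.591716 / 98 = 0.0571.

0.0571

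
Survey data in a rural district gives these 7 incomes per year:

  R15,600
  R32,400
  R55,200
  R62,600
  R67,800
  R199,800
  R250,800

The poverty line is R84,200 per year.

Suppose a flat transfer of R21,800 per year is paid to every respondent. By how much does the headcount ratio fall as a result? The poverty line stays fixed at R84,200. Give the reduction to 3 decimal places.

0.286

Before: below the line — R15,600, R32,400, R55,200, R62,600, R67,800; headcount ratio = 0.71429.
After the R21,800 transfer: below the line — R37,400, R54,200, R77,000; headcount ratio = 0.42857.
Reduction = 0.71429 − 0.42857 = 0.286.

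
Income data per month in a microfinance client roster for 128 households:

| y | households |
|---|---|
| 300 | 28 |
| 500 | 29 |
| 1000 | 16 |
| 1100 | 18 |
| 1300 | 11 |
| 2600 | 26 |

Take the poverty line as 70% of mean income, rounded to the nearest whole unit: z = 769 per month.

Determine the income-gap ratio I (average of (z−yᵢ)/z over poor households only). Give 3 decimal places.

0.478

Below the line: 28×300, 29×500 (q = 57 of N = 128).
Relative gaps: 0.6099 (×28), 0.3498 (×29); sum = 27.221066.
I averages over the q = 57 poor units only: 27.221066 / 57 = 0.478.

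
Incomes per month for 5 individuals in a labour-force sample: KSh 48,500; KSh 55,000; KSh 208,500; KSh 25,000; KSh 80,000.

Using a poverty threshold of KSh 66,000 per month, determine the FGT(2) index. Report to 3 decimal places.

Poor units: KSh 25,000, KSh 48,500, KSh 55,000 (q = 3 of N = 5).
Relative gaps: (66000−25000)/66000 = 0.6212; (66000−48500)/66000 = 0.2652; (66000−55000)/66000 = 0.1667.
Squared: 0.3859; 0.0703; 0.0278.
Sum = 0.483988; P₂ = 0.483988 / 5 = 0.097.

0.097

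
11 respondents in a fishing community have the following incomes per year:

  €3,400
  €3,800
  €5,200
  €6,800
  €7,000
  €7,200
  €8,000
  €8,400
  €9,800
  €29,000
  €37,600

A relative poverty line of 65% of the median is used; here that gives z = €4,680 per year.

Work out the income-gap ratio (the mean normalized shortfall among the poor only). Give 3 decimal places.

0.231

Below z: €3,400, €3,800 (q = 2 of N = 11).
Shortfall ratios (z−y)/z: 0.2735, 0.1880; sum = 0.461538.
I averages over the q = 2 poor units only: 0.461538 / 2 = 0.231.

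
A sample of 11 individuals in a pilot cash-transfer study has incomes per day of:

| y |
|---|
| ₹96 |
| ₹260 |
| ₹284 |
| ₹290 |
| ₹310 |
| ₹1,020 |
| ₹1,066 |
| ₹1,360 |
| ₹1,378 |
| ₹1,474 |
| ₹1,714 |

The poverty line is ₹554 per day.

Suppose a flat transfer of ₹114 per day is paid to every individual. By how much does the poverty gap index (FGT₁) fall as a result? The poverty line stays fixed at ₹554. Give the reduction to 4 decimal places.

Before: below the line — ₹96, ₹260, ₹284, ₹290, ₹310; poverty gap index (FGT₁) = 0.251067.
After the ₹114 transfer: below the line — ₹210, ₹374, ₹398, ₹404, ₹424; poverty gap index (FGT₁) = 0.157532.
Reduction = 0.251067 − 0.157532 = 0.0935.

0.0935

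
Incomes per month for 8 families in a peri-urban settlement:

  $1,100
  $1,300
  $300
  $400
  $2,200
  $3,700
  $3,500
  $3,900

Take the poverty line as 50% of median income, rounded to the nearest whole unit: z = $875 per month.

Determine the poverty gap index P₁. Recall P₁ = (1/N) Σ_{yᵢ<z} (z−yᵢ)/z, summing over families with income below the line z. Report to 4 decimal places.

0.1500

Below the line: $300, $400 (q = 2 of N = 8).
Gap ratios (z−y)/z: (875−300)/875 = 0.6571; (875−400)/875 = 0.5429.
Sum of shortfalls = 1.200000; P₁ averages over all N: 1.200000 / 8 = 0.1500.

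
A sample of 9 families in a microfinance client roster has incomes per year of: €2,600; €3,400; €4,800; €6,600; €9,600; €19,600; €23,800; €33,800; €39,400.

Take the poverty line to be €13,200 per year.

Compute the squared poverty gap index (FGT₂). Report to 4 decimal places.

0.2139

Below z: €2,600, €3,400, €4,800, €6,600, €9,600 (q = 5 of N = 9).
Normalized shortfalls: (13200−2600)/13200 = 0.8030; (13200−3400)/13200 = 0.7424; (13200−4800)/13200 = 0.6364; (13200−6600)/13200 = 0.5000; (13200−9600)/13200 = 0.2727.
Squared: 0.6449; 0.5512; 0.4050; 0.2500; 0.0744.
Sum = 1.925390; P₂ = 1.925390 / 9 = 0.2139.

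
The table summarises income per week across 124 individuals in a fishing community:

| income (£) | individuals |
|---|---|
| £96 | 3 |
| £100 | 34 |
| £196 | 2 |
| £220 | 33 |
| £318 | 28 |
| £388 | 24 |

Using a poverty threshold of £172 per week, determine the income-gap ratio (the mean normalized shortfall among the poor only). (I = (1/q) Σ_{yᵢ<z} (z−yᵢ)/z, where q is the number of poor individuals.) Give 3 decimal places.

0.420

Poor units: 3×£96, 34×£100 (q = 37 of N = 124).
Relative gaps: 0.4419 (×3), 0.4186 (×34); sum = 15.558140.
The income-gap ratio divides by q (the poor only): 15.558140 / 37 = 0.420.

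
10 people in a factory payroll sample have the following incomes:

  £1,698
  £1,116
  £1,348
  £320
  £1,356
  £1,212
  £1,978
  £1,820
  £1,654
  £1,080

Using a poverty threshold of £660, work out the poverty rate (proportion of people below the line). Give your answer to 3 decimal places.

1 of the 10 people have income below £660.
H = 1/10 = 0.100.

0.100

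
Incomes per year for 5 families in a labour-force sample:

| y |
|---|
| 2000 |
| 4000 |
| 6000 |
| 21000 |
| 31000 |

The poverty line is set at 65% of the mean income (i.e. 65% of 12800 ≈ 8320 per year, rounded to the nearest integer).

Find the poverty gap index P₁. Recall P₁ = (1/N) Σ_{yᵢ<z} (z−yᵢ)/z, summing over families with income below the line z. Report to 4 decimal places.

0.3115

Incomes under z: 2000, 4000, 6000 (q = 3 of N = 5).
Relative gaps: (8320−2000)/8320 = 0.7596; (8320−4000)/8320 = 0.5192; (8320−6000)/8320 = 0.2788.
Sum of shortfalls = 1.557692; P₁ averages over all N: 1.557692 / 5 = 0.3115.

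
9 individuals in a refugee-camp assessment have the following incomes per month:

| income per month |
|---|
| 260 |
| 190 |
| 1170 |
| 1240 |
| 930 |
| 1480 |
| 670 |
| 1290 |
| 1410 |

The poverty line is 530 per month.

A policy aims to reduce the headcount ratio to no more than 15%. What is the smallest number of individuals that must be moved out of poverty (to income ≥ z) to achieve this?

1

Currently q = 2 of N = 9 are below the line (H = 0.222).
A headcount ratio of at most 15% allows at most ⌊0.15 × 9⌋ = 1 poor individuals.
So at least 2 − 1 = 1 must be lifted.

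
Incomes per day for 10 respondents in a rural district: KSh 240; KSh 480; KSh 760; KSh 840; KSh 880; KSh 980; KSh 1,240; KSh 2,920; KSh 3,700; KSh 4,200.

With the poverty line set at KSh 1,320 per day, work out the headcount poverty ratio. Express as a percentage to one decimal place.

70.0%

7 of the 10 respondents have income below KSh 1,320.
H = 7/10 = 70.0%.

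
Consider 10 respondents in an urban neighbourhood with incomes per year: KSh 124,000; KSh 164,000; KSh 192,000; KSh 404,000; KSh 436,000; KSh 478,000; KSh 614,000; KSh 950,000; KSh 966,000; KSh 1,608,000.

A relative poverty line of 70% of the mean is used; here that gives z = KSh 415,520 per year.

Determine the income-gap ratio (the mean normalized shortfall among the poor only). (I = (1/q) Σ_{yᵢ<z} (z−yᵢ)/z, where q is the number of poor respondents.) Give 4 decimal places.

Below the line: KSh 124,000, KSh 164,000, KSh 192,000, KSh 404,000 (q = 4 of N = 10).
Shortfall ratios (z−y)/z: 0.7016, 0.6053, 0.5379, 0.0277; sum = 1.872545.
I averages over the q = 4 poor units only: 1.872545 / 4 = 0.4681.

0.4681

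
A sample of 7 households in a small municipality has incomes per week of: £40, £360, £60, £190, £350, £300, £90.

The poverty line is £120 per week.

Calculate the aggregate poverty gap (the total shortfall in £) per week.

Below the line: £40, £60, £90 (q = 3 of N = 7).
Individual gaps: 120−40 = 80; 120−60 = 60; 120−90 = 30.
Aggregate gap = £170.

£170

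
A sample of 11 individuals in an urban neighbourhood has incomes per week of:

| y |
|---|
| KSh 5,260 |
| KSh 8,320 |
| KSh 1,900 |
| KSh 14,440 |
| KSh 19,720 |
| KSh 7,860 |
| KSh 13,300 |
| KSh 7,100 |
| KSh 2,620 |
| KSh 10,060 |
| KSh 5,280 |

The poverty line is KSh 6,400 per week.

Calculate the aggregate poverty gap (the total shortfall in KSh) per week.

KSh 10,540

Poor units: KSh 1,900, KSh 2,620, KSh 5,260, KSh 5,280 (q = 4 of N = 11).
Individual gaps: 6400−1900 = 4500; 6400−2620 = 3780; 6400−5260 = 1140; 6400−5280 = 1120.
Aggregate gap = KSh 10,540.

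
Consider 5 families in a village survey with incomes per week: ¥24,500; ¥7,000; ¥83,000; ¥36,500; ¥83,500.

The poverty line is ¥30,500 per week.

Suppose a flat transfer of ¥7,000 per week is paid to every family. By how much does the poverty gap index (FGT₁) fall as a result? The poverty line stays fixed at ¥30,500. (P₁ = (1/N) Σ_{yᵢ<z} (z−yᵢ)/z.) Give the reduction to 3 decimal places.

0.085

Before: below the line — ¥7,000, ¥24,500; poverty gap index (FGT₁) = 0.19344.
After the ¥7,000 transfer: below the line — ¥14,000; poverty gap index (FGT₁) = 0.10820.
Reduction = 0.19344 − 0.10820 = 0.085.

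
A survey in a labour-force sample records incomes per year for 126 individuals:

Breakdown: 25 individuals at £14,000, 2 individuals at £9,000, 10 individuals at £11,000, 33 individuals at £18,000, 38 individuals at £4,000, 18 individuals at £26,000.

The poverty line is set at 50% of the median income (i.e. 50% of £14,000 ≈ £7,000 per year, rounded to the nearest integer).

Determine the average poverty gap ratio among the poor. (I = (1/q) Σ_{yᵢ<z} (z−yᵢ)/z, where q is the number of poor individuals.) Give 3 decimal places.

0.429

Incomes under z: 38×£4,000 (q = 38 of N = 126).
Relative gaps: 0.4286 (×38); sum = 16.285714.
I averages over the q = 38 poor units only: 16.285714 / 38 = 0.429.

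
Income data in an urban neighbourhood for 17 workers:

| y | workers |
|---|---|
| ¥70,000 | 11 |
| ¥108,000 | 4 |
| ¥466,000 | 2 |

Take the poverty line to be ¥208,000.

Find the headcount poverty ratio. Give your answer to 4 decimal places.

15 of the 17 workers have income below ¥208,000.
H = 15/17 = 0.8824.

0.8824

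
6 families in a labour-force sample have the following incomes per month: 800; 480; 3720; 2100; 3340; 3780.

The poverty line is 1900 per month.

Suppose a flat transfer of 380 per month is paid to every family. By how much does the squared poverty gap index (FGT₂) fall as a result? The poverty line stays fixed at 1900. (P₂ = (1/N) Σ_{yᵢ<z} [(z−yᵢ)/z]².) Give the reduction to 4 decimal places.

Before: below the line — 480, 800; squared poverty gap index (FGT₂) = 0.148957.
After the 380 transfer: below the line — 860, 1180; squared poverty gap index (FGT₂) = 0.073869.
Reduction = 0.148957 − 0.073869 = 0.0751.

0.0751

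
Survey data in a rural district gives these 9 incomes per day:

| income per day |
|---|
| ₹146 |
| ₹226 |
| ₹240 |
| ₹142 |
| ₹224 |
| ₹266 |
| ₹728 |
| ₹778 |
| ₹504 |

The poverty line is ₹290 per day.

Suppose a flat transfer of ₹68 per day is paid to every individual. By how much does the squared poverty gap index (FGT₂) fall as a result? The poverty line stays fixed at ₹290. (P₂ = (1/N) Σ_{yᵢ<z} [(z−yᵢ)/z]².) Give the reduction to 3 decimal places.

Before: below the line — ₹142, ₹146, ₹224, ₹226, ₹240, ₹266; squared poverty gap index (FGT₂) = 0.07157.
After the ₹68 transfer: below the line — ₹210, ₹214; squared poverty gap index (FGT₂) = 0.01609.
Reduction = 0.07157 − 0.01609 = 0.055.

0.055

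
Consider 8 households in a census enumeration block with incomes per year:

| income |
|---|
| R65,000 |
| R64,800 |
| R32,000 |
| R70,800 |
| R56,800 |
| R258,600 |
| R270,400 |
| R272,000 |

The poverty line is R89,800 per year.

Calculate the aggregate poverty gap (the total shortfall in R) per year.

Incomes under z: R32,000, R56,800, R64,800, R65,000, R70,800 (q = 5 of N = 8).
Individual gaps: 89800−32000 = 57800; 89800−56800 = 33000; 89800−64800 = 25000; 89800−65000 = 24800; 89800−70800 = 19000.
Aggregate gap = R159,600.

R159,600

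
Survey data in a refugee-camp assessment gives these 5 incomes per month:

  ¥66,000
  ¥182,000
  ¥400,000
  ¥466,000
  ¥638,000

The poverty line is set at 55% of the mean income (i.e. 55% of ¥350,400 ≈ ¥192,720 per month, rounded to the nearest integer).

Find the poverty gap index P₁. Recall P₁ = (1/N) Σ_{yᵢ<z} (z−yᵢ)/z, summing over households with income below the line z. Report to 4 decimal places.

0.1426

Below z: ¥66,000, ¥182,000 (q = 2 of N = 5).
Shortfall ratios: (192720−66000)/192720 = 0.6575; (192720−182000)/192720 = 0.0556.
Sum of shortfalls = 0.713159; P₁ averages over all N: 0.713159 / 5 = 0.1426.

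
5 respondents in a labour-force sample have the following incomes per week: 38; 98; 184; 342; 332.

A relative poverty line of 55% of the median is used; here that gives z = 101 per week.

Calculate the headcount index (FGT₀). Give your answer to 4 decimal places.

2 of the 5 respondents have income below 101.
H = 2/5 = 0.4000.

0.4000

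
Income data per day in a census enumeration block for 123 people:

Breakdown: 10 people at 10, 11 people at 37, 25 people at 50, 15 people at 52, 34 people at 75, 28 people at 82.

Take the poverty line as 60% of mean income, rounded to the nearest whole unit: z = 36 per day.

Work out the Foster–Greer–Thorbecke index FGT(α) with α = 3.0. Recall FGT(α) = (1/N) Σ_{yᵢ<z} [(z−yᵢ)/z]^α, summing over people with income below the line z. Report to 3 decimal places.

0.031

Incomes under z: 10×10 (q = 10 of N = 123).
Relative gaps: (36−10)/36 = 0.7222 (×10).
Raised to α = 3.0: 0.37671 (×10).
Sum = 3.767147; FGT(3.0) = 3.767147 / 123 = 0.031.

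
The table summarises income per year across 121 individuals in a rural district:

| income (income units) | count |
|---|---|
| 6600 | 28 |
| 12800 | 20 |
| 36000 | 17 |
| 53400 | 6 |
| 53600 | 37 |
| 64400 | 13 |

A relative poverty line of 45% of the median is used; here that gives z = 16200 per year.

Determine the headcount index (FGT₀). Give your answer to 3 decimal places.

48 of the 121 individuals have income below 16200.
H = 48/121 = 0.397.

0.397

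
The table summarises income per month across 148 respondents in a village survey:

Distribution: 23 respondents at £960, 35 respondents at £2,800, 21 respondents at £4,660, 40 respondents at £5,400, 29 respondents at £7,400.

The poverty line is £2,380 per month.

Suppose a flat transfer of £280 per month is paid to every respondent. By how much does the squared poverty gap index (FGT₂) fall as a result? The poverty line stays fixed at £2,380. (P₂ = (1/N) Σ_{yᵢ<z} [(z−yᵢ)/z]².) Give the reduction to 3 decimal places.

0.020

Before: below the line — 23×£960; squared poverty gap index (FGT₂) = 0.05532.
After the £280 transfer: below the line — 23×£1,240; squared poverty gap index (FGT₂) = 0.03566.
Reduction = 0.05532 − 0.03566 = 0.020.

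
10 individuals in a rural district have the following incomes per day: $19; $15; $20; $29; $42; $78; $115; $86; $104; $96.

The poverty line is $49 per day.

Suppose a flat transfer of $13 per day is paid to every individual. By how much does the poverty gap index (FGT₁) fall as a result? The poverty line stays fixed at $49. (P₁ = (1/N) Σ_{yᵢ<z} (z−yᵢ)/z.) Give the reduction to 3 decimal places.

Before: below the line — $15, $19, $20, $29, $42; poverty gap index (FGT₁) = 0.24490.
After the $13 transfer: below the line — $28, $32, $33, $42; poverty gap index (FGT₁) = 0.12449.
Reduction = 0.24490 − 0.12449 = 0.120.

0.120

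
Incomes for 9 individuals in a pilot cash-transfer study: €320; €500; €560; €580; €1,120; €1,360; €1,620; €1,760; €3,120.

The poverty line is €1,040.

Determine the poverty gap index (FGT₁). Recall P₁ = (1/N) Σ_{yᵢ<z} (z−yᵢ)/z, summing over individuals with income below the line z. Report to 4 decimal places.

0.2350

Below z: €320, €500, €560, €580 (q = 4 of N = 9).
Gap ratios (z−y)/z: (1040−320)/1040 = 0.6923; (1040−500)/1040 = 0.5192; (1040−560)/1040 = 0.4615; (1040−580)/1040 = 0.4423.
Σ = 2.115385. Dividing by the full population N = 9 gives P₁ = 0.2350.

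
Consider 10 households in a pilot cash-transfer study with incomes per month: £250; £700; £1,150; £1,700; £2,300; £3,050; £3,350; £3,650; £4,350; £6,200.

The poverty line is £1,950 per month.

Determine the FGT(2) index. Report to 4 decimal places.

Incomes under z: £250, £700, £1,150, £1,700 (q = 4 of N = 10).
Normalized shortfalls: (1950−250)/1950 = 0.8718; (1950−700)/1950 = 0.6410; (1950−1150)/1950 = 0.4103; (1950−1700)/1950 = 0.1282.
Squared: 0.7600; 0.4109; 0.1683; 0.0164.
Sum = 1.355687; P₂ = 1.355687 / 10 = 0.1356.

0.1356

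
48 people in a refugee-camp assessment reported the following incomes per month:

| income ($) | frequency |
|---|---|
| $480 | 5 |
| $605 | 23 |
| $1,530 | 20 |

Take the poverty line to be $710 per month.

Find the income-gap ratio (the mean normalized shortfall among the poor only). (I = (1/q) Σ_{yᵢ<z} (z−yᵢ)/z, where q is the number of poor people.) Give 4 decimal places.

Below z: 5×$480, 23×$605 (q = 28 of N = 48).
Relative gaps: 0.3239 (×5), 0.1479 (×23); sum = 5.021127.
I averages over the q = 28 poor units only: 5.021127 / 28 = 0.1793.

0.1793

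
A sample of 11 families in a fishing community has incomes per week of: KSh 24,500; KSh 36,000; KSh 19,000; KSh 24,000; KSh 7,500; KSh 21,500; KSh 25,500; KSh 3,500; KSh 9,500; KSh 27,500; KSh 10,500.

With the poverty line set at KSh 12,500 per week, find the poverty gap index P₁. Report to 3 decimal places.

Incomes under z: KSh 3,500, KSh 7,500, KSh 9,500, KSh 10,500 (q = 4 of N = 11).
Normalized shortfalls: (12500−3500)/12500 = 0.7200; (12500−7500)/12500 = 0.4000; (12500−9500)/12500 = 0.2400; (12500−10500)/12500 = 0.1600.
Sum of shortfalls = 1.520000; P₁ averages over all N: 1.520000 / 11 = 0.138.

0.138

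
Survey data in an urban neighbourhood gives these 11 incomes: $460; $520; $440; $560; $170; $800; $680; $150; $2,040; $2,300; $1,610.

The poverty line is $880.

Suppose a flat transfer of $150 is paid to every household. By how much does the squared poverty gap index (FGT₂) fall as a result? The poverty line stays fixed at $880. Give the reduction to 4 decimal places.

0.0943

Before: below the line — $150, $170, $440, $460, $520, $560, $680, $800; squared poverty gap index (FGT₂) = 0.197854.
After the $150 transfer: below the line — $300, $320, $590, $610, $670, $710, $830; squared poverty gap index (FGT₂) = 0.103599.
Reduction = 0.197854 − 0.103599 = 0.0943.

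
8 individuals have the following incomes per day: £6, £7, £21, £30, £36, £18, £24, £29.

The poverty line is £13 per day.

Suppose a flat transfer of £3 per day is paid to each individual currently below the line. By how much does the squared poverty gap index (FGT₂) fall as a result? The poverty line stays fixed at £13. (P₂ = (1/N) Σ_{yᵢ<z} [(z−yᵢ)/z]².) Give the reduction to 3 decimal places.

Before: below the line — £6, £7; squared poverty gap index (FGT₂) = 0.06287.
After the £3 transfer: below the line — £9, £10; squared poverty gap index (FGT₂) = 0.01849.
Reduction = 0.06287 − 0.01849 = 0.044.

0.044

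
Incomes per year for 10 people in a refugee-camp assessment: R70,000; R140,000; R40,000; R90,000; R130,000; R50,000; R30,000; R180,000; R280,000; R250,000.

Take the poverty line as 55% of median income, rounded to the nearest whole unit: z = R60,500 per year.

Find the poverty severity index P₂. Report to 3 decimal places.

0.040

Incomes under z: R30,000, R40,000, R50,000 (q = 3 of N = 10).
Shortfall ratios: (60500−30000)/60500 = 0.5041; (60500−40000)/60500 = 0.3388; (60500−50000)/60500 = 0.1736.
Squared: 0.2541; 0.1148; 0.0301.
Sum = 0.399085; P₂ = 0.399085 / 10 = 0.040.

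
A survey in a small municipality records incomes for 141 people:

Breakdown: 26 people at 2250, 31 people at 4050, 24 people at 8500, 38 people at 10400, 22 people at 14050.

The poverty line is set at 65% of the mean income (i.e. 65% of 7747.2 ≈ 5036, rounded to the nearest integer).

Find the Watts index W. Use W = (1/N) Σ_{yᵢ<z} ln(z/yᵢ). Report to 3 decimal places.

Below the line: 26×2250, 31×4050 (q = 57 of N = 141).
Log shortfalls: ln(5036/2250) = 0.8057 (×26); ln(5036/4050) = 0.2179 (×31).
W = 27.702482 / 141 = 0.196.

0.196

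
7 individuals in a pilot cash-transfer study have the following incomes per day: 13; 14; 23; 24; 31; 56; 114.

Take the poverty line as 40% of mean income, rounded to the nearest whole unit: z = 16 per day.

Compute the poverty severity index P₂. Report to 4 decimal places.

0.0073

Incomes under z: 13, 14 (q = 2 of N = 7).
Gap ratios (z−y)/z: (16−13)/16 = 0.1875; (16−14)/16 = 0.1250.
Squared: 0.0352; 0.0156.
Sum = 0.050781; P₂ = 0.050781 / 7 = 0.0073.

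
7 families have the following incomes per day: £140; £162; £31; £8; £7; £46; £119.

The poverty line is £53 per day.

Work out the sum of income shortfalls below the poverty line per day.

Below the line: £7, £8, £31, £46 (q = 4 of N = 7).
Individual gaps: 53−7 = 46; 53−8 = 45; 53−31 = 22; 53−46 = 7.
Aggregate gap = £120.

£120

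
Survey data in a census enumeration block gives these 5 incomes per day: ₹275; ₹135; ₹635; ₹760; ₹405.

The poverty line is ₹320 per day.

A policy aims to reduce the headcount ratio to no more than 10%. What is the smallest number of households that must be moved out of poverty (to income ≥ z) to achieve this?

2 of the 5 households are poor, so H = 2/5 = 0.400.
A headcount ratio of at most 10% allows at most ⌊0.10 × 5⌋ = 0 poor households.
So at least 2 − 0 = 2 must be lifted.

2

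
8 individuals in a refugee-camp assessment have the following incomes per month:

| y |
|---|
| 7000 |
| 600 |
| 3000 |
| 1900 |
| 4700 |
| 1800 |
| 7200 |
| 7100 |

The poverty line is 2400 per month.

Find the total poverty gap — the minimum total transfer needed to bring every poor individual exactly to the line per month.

Incomes under z: 600, 1800, 1900 (q = 3 of N = 8).
Individual gaps: 2400−600 = 1800; 2400−1800 = 600; 2400−1900 = 500.
Aggregate gap = 2900.

2900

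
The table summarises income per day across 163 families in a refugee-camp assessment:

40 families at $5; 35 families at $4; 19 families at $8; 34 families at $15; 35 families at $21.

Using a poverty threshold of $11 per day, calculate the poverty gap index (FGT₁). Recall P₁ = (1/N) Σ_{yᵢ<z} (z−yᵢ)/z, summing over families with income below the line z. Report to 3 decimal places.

0.302

Incomes under z: 35×$4, 40×$5, 19×$8 (q = 94 of N = 163).
Relative gaps: (11−4)/11 = 0.6364 (×35); (11−5)/11 = 0.5455 (×40); (11−8)/11 = 0.2727 (×19).
Sum of shortfalls = 49.272727; P₁ averages over all N: 49.272727 / 163 = 0.302.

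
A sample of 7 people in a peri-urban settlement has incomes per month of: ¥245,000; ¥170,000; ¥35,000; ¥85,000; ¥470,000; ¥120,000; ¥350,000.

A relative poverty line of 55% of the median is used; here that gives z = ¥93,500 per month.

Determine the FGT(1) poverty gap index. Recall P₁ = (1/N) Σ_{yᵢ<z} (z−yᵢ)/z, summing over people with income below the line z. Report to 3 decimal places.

Incomes under z: ¥35,000, ¥85,000 (q = 2 of N = 7).
Shortfall ratios: (93500−35000)/93500 = 0.6257; (93500−85000)/93500 = 0.0909.
Sum of shortfalls = 0.716578; P₁ averages over all N: 0.716578 / 7 = 0.102.

0.102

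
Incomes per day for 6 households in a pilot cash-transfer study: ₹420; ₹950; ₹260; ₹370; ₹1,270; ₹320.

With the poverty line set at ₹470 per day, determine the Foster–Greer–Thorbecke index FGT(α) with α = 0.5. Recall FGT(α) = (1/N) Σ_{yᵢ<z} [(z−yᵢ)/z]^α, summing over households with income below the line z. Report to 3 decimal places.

Incomes under z: ₹260, ₹320, ₹370, ₹420 (q = 4 of N = 6).
Shortfall ratios: (470−260)/470 = 0.4468; (470−320)/470 = 0.3191; (470−370)/470 = 0.2128; (470−420)/470 = 0.1064.
Raised to α = 0.5: 0.66844; 0.56493; 0.46127; 0.32616.
Sum = 2.020800; FGT(0.5) = 2.020800 / 6 = 0.337.

0.337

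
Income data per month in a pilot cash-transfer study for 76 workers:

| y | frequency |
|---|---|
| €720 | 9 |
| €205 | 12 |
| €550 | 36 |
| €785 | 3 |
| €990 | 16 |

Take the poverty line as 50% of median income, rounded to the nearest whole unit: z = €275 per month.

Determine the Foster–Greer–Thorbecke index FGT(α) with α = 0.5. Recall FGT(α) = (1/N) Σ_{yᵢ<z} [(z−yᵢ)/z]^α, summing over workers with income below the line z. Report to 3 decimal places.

0.080

Below the line: 12×€205 (q = 12 of N = 76).
Gap ratios (z−y)/z: (275−205)/275 = 0.2545 (×12).
Raised to α = 0.5: 0.50452 (×12).
Sum = 6.054300; FGT(0.5) = 6.054300 / 76 = 0.080.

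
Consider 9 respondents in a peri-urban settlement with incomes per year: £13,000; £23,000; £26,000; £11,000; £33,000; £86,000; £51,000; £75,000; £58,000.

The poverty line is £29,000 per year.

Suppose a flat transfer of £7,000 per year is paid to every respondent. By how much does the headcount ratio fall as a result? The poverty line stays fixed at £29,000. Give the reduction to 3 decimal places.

Before: below the line — £11,000, £13,000, £23,000, £26,000; headcount ratio = 0.44444.
After the £7,000 transfer: below the line — £18,000, £20,000; headcount ratio = 0.22222.
Reduction = 0.44444 − 0.22222 = 0.222.

0.222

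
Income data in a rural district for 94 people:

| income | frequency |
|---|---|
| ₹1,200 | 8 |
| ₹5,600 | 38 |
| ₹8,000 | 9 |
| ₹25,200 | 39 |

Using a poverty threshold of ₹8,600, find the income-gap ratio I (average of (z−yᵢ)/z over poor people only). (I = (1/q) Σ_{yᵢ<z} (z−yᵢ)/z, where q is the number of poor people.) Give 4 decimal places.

0.3776

Poor units: 8×₹1,200, 38×₹5,600, 9×₹8,000 (q = 55 of N = 94).
Shortfall ratios (z−y)/z: 0.8605 (×8), 0.3488 (×38), 0.0698 (×9); sum = 20.767442.
I averages over the q = 55 poor units only: 20.767442 / 55 = 0.3776.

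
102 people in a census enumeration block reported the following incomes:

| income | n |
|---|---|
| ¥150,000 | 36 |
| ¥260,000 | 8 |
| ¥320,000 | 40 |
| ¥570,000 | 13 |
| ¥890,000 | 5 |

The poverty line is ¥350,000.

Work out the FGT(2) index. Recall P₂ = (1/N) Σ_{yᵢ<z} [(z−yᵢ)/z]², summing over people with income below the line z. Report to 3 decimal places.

Below z: 36×¥150,000, 8×¥260,000, 40×¥320,000 (q = 84 of N = 102).
Gap ratios (z−y)/z: (350000−150000)/350000 = 0.5714 (×36); (350000−260000)/350000 = 0.2571 (×8); (350000−320000)/350000 = 0.0857 (×40).
Squared: 0.3265 (×36); 0.0661 (×8); 0.0073 (×40).
Sum = 12.577959; P₂ = 12.577959 / 102 = 0.123.

0.123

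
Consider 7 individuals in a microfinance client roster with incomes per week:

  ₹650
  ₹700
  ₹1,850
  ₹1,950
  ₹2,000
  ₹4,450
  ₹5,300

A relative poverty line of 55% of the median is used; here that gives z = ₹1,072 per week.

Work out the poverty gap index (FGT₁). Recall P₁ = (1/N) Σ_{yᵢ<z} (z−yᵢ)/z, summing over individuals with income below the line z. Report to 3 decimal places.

0.106

Below the line: ₹650, ₹700 (q = 2 of N = 7).
Relative gaps: (1072−650)/1072 = 0.3937; (1072−700)/1072 = 0.3470.
Sum of shortfalls = 0.740672; P₁ averages over all N: 0.740672 / 7 = 0.106.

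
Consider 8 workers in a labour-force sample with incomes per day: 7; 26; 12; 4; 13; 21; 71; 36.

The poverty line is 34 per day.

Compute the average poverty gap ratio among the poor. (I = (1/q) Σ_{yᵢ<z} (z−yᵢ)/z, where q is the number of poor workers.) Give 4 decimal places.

Incomes under z: 4, 7, 12, 13, 21, 26 (q = 6 of N = 8).
Shortfall ratios (z−y)/z: 0.8824, 0.7941, 0.6471, 0.6176, 0.3824, 0.2353; sum = 3.558824.
I averages over the q = 6 poor units only: 3.558824 / 6 = 0.5931.

0.5931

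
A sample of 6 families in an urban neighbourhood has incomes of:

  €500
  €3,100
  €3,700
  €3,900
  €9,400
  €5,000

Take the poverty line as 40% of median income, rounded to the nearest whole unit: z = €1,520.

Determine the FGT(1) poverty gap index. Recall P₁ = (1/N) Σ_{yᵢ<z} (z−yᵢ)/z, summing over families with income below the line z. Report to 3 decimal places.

Incomes under z: €500 (q = 1 of N = 6).
Relative gaps: (1520−500)/1520 = 0.6711.
Σ = 0.671053. Dividing by the full population N = 6 gives P₁ = 0.112.

0.112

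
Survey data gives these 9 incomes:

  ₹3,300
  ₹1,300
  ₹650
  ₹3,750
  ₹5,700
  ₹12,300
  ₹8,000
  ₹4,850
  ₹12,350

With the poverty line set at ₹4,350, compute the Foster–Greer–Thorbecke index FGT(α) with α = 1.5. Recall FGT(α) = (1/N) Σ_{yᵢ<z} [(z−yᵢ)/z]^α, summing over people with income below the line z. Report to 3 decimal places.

0.171

Poor units: ₹650, ₹1,300, ₹3,300, ₹3,750 (q = 4 of N = 9).
Gap ratios (z−y)/z: (4350−650)/4350 = 0.8506; (4350−1300)/4350 = 0.7011; (4350−3300)/4350 = 0.2414; (4350−3750)/4350 = 0.1379.
Raised to α = 1.5: 0.78446; 0.58711; 0.11859; 0.05123.
Sum = 1.541378; FGT(1.5) = 1.541378 / 9 = 0.171.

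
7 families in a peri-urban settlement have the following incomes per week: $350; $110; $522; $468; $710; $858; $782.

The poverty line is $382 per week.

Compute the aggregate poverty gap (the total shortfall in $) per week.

$304

Below the line: $110, $350 (q = 2 of N = 7).
Individual gaps: 382−110 = 272; 382−350 = 32.
Aggregate gap = $304.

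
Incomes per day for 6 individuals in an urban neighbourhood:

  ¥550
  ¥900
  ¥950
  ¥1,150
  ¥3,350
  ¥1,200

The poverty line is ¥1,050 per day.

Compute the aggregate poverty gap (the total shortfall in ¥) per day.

¥750

Below the line: ¥550, ¥900, ¥950 (q = 3 of N = 6).
Individual gaps: 1050−550 = 500; 1050−900 = 150; 1050−950 = 100.
Aggregate gap = ¥750.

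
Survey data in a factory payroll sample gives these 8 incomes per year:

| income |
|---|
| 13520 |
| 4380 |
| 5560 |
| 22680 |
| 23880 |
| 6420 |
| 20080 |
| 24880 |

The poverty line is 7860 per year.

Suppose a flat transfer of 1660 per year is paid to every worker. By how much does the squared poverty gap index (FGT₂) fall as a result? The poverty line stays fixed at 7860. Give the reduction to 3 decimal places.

Before: below the line — 4380, 5560, 6420; squared poverty gap index (FGT₂) = 0.03940.
After the 1660 transfer: below the line — 6040, 7220; squared poverty gap index (FGT₂) = 0.00753.
Reduction = 0.03940 − 0.00753 = 0.032.

0.032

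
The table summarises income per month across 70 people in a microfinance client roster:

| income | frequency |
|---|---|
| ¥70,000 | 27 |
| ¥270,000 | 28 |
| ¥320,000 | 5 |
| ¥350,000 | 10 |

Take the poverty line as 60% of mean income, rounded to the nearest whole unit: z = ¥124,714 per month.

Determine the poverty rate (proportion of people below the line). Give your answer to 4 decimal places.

0.3857

27 of the 70 people have income below ¥124,714.
H = 27/70 = 0.3857.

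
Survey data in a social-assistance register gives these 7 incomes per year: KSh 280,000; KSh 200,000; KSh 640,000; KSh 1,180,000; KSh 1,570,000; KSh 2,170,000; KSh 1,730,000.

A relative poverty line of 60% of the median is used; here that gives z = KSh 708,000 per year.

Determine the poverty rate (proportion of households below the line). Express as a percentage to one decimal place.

3 of the 7 households have income below KSh 708,000.
H = 3/7 = 42.9%.

42.9%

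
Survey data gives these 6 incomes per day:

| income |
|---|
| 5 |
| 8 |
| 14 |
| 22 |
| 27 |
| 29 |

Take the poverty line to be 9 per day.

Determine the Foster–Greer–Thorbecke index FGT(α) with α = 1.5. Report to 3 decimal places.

0.056

Below the line: 5, 8 (q = 2 of N = 6).
Normalized shortfalls: (9−5)/9 = 0.4444; (9−8)/9 = 0.1111.
Raised to α = 1.5: 0.29630; 0.03704.
Sum = 0.333333; FGT(1.5) = 0.333333 / 6 = 0.056.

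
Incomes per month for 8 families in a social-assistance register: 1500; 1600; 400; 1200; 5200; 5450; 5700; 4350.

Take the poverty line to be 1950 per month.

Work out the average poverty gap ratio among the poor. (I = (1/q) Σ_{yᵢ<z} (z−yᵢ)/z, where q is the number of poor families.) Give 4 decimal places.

0.3974

Poor units: 400, 1200, 1500, 1600 (q = 4 of N = 8).
Shortfall ratios (z−y)/z: 0.7949, 0.3846, 0.2308, 0.1795; sum = 1.589744.
I averages over the q = 4 poor units only: 1.589744 / 4 = 0.3974.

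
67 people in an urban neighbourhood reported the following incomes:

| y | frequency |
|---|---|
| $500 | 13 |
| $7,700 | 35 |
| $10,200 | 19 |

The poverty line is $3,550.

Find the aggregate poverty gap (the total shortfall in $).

Incomes under z: 13×$500 (q = 13 of N = 67).
Individual gaps: 13×(3550−500) = 39650.
Aggregate gap = $39,650.

$39,650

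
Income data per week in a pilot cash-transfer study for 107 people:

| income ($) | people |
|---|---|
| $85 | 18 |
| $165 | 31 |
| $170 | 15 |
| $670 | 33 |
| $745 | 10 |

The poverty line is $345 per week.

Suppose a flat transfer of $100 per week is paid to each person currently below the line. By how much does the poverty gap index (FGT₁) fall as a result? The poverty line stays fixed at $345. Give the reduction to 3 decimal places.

0.173

Before: below the line — 18×$85, 31×$165, 15×$170; poverty gap index (FGT₁) = 0.34905.
After the $100 transfer: below the line — 18×$185, 31×$265, 15×$270; poverty gap index (FGT₁) = 0.17567.
Reduction = 0.34905 − 0.17567 = 0.173.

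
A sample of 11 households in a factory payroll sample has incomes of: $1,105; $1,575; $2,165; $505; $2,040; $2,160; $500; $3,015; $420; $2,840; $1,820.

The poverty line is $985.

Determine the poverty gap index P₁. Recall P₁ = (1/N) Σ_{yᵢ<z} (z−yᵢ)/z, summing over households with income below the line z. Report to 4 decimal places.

0.1412

Poor units: $420, $500, $505 (q = 3 of N = 11).
Relative gaps: (985−420)/985 = 0.5736; (985−500)/985 = 0.4924; (985−505)/985 = 0.4873.
Sum of shortfalls = 1.553299; P₁ averages over all N: 1.553299 / 11 = 0.1412.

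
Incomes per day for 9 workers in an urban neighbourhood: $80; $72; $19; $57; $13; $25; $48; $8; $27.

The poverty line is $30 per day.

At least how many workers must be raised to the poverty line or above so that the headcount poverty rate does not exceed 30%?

3

Currently q = 5 of N = 9 are below the line (H = 0.556).
A headcount ratio of at most 30% allows at most ⌊0.30 × 9⌋ = 2 poor workers.
So at least 5 − 2 = 3 must be lifted.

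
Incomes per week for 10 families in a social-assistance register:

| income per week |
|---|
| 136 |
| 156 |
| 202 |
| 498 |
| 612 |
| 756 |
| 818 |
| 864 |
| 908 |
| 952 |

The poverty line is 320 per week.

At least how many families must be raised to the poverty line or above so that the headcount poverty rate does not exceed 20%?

1

Currently q = 3 of N = 10 are below the line (H = 0.300).
A headcount ratio of at most 20% allows at most ⌊0.20 × 10⌋ = 2 poor families.
So at least 3 − 2 = 1 must be lifted.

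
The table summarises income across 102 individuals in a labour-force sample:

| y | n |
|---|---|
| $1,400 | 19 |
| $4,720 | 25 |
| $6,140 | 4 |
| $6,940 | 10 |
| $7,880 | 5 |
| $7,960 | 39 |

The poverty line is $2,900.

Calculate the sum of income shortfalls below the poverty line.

$28,500

Incomes under z: 19×$1,400 (q = 19 of N = 102).
Individual gaps: 19×(2900−1400) = 28500.
Aggregate gap = $28,500.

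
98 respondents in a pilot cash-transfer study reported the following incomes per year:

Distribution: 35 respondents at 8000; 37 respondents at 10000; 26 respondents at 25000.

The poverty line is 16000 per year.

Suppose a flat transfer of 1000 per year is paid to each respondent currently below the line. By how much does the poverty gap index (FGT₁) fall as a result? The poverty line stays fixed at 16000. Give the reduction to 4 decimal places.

0.0459

Before: below the line — 35×8000, 37×10000; poverty gap index (FGT₁) = 0.320153.
After the 1000 transfer: below the line — 35×9000, 37×11000; poverty gap index (FGT₁) = 0.274235.
Reduction = 0.320153 − 0.274235 = 0.0459.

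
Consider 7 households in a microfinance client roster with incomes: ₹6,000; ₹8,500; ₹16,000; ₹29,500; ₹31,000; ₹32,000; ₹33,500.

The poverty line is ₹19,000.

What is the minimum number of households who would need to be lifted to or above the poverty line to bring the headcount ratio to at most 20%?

3 of the 7 households are poor, so H = 3/7 = 0.429.
A headcount ratio of at most 20% allows at most ⌊0.20 × 7⌋ = 1 poor households.
So at least 3 − 1 = 2 must be lifted.

2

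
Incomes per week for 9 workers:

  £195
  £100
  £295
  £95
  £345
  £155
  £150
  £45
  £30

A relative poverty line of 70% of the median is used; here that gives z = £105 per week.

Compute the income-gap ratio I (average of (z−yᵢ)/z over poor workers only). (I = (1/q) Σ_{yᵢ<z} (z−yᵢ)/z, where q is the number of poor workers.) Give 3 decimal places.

Incomes under z: £30, £45, £95, £100 (q = 4 of N = 9).
Relative gaps: 0.7143, 0.5714, 0.0952, 0.0476; sum = 1.428571.
I averages over the q = 4 poor units only: 1.428571 / 4 = 0.357.

0.357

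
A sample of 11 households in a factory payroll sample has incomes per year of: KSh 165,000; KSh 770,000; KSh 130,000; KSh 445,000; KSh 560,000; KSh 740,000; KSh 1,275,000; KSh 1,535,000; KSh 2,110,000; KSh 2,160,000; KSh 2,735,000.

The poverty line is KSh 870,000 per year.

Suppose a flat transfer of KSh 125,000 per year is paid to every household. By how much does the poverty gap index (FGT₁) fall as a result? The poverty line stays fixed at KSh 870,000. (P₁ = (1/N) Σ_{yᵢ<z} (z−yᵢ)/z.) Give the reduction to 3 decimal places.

0.076

Before: below the line — KSh 130,000, KSh 165,000, KSh 445,000, KSh 560,000, KSh 740,000, KSh 770,000; poverty gap index (FGT₁) = 0.25183.
After the KSh 125,000 transfer: below the line — KSh 255,000, KSh 290,000, KSh 570,000, KSh 685,000, KSh 865,000; poverty gap index (FGT₁) = 0.17607.
Reduction = 0.25183 − 0.17607 = 0.076.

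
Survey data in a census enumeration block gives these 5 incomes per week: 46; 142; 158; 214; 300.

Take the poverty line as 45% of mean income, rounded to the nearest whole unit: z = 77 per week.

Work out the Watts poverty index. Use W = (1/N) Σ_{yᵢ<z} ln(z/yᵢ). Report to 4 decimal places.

Poor units: 46 (q = 1 of N = 5).
ln(z/y) terms: ln(77/46) = 0.5152.
W = 0.515164 / 5 = 0.1030.

0.1030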